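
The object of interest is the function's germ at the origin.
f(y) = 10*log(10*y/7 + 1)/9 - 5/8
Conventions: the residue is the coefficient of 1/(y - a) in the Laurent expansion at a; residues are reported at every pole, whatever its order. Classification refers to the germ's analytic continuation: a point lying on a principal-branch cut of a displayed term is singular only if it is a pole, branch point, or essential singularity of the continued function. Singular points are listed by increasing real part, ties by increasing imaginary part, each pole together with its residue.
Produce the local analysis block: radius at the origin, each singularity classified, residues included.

Radius of convergence at 0: 7/10.
At -7/10: a logarithmic branch point.

Branch term (10/9)*log(1 - y/(-7/10)): its argument vanishes at y = -7/10, a logarithmic branch point, modulus 7/10.
The radius of convergence is the smallest modulus among the singular points: 7/10.


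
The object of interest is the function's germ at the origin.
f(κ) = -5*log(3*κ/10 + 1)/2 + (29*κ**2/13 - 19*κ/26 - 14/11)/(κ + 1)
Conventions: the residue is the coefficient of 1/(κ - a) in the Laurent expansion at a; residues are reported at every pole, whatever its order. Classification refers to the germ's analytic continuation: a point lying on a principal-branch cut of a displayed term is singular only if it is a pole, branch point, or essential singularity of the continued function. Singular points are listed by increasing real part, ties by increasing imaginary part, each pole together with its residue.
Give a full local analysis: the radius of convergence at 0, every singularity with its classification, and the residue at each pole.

Radius of convergence at 0: 1.
At -10/3: a logarithmic branch point.
At -1: a pole of order 1; residue 483/286.

Denominator factor (κ + 1): pole of order 1 at -1, modulus 1.
Branch term (-5/2)*log(1 - κ/(-10/3)): its argument vanishes at κ = -10/3, a logarithmic branch point, modulus 10/3.
The radius of convergence is the smallest modulus among the singular points: 1.
The branch term is analytic at -1 and contributes nothing to the residue; only the rational part matters.
At the order-1 pole -1 set g(κ) = (κ - (-1))*(rational part) = 29*κ**2/13 - 19*κ/26 - 14/11.
Simple pole: residue = g(a) at a = -1, which is 483/286.
List the singular points by increasing real part (a conjugate pair: the negative imaginary part first).


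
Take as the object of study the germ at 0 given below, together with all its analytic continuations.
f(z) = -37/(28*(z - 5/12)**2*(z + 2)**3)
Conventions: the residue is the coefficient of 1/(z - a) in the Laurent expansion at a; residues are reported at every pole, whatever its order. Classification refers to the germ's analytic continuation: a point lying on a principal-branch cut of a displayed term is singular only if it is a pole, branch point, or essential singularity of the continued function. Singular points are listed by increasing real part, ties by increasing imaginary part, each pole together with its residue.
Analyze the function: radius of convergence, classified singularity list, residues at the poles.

Radius of convergence at 0: 5/12.
At -2: a pole of order 3; residue -575424/4950967.
At 5/12: a pole of order 2; residue 575424/4950967.

Denominator factor (z - 5/12)^2: pole of order 2 at 5/12, modulus 5/12.
Denominator factor (z + 2)^3: pole of order 3 at -2, modulus 2.
The radius of convergence is the smallest modulus among the singular points: 5/12.
At the order-3 pole -2 set g(z) = (z - (-2))^3*f(z) = -37/(28*(z - 5/12)**2).
Order-3 pole: residue = g''(a)/2; g''(-2) = -1150848/4950967, so the residue is -575424/4950967.
At the order-2 pole 5/12 set g(z) = (z - (5/12))^2*f(z) = -37/(28*(z + 2)**3).
Order-2 pole: residue = g'(a); g'(5/12) = 575424/4950967, so the residue is 575424/4950967.
List the singular points by increasing real part (a conjugate pair: the negative imaginary part first).


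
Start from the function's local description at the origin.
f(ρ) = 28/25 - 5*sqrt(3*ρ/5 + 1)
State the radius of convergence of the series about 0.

The radius of convergence is 5/3.

Branch term (-5)*sqrt(1 - ρ/(-5/3)): its argument vanishes at ρ = -5/3, a square-root branch point, modulus 5/3.
The radius of convergence is the smallest modulus among the singular points: 5/3.


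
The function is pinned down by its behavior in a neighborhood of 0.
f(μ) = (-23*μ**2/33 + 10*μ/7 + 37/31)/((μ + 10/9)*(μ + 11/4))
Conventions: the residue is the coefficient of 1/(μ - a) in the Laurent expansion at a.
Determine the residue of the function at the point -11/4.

The residue is 250167/51212.

At the order-1 pole -11/4 set g(μ) = (μ - (-11/4))*f(μ) = (-23*μ**2/33 + 10*μ/7 + 37/31)/(μ + 10/9).
Simple pole: residue = g(a) at a = -11/4, which is 250167/51212.


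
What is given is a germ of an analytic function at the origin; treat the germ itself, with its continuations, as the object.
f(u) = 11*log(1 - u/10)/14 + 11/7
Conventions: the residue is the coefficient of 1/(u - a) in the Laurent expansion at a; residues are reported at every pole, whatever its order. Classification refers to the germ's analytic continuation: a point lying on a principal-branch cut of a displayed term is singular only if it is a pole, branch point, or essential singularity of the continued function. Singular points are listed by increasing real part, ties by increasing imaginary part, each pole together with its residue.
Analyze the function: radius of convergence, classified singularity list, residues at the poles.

Branch term (11/14)*log(1 - u/(10)): its argument vanishes at u = 10, a logarithmic branch point, modulus 10.
The radius of convergence is the smallest modulus among the singular points: 10.

Radius of convergence at 0: 10.
At 10: a logarithmic branch point.


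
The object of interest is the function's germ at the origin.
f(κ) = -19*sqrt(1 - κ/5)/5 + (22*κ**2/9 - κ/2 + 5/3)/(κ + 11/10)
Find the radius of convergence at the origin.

Denominator factor (κ + 11/10): pole of order 1 at -11/10, modulus 11/10.
Branch term (-19/5)*sqrt(1 - κ/(5)): its argument vanishes at κ = 5, a square-root branch point, modulus 5.
The radius of convergence is the smallest modulus among the singular points: 11/10.

The radius of convergence is 11/10.


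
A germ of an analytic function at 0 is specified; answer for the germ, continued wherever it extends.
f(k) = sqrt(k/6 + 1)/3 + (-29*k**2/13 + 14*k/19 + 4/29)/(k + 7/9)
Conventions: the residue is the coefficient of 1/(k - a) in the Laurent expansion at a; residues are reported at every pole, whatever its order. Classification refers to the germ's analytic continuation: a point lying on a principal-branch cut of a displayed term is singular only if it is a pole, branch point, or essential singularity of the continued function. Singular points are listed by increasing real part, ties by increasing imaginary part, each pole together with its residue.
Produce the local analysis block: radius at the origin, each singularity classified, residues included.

Radius of convergence at 0: 7/9.
At -6: an algebraic (square-root) branch point.
At -7/9: a pole of order 1; residue -1035457/580203.

Denominator factor (k + 7/9): pole of order 1 at -7/9, modulus 7/9.
Branch term (1/3)*sqrt(1 - k/(-6)): its argument vanishes at k = -6, a square-root branch point, modulus 6.
The radius of convergence is the smallest modulus among the singular points: 7/9.
The branch term is analytic at -7/9 and contributes nothing to the residue; only the rational part matters.
At the order-1 pole -7/9 set g(k) = (k - (-7/9))*(rational part) = -29*k**2/13 + 14*k/19 + 4/29.
Simple pole: residue = g(a) at a = -7/9, which is -1035457/580203.
List the singular points by increasing real part (a conjugate pair: the negative imaginary part first).


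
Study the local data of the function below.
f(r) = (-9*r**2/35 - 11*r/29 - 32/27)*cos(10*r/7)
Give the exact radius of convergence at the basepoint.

The radius of convergence is infinite.

The factor cos(10*r/7) is entire and contributes no finite singular point.
The polynomial part has no poles.
No finite singular points: the Taylor series at 0 converges everywhere.


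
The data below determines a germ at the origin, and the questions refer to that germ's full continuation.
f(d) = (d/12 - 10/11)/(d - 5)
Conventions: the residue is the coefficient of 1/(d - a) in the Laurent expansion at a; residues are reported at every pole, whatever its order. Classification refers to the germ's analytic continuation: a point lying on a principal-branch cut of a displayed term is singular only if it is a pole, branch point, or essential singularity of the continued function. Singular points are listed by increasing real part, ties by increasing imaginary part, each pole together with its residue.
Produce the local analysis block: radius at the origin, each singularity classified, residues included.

Radius of convergence at 0: 5.
At 5: a pole of order 1; residue -65/132.

Denominator factor (d - 5): pole of order 1 at 5, modulus 5.
The radius of convergence is the smallest modulus among the singular points: 5.
At the order-1 pole 5 set g(d) = (d - (5))*f(d) = d/12 - 10/11.
Simple pole: residue = g(a) at a = 5, which is -65/132.


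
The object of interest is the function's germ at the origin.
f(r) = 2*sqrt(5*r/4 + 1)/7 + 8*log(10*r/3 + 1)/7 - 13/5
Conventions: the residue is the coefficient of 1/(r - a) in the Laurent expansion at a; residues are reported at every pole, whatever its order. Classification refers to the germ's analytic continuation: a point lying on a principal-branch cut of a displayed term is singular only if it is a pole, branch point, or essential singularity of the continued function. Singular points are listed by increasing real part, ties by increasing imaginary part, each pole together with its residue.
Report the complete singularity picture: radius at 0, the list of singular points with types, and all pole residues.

Radius of convergence at 0: 3/10.
At -4/5: an algebraic (square-root) branch point.
At -3/10: a logarithmic branch point.

Branch term (2/7)*sqrt(1 - r/(-4/5)): its argument vanishes at r = -4/5, a square-root branch point, modulus 4/5.
Branch term (8/7)*log(1 - r/(-3/10)): its argument vanishes at r = -3/10, a logarithmic branch point, modulus 3/10.
The radius of convergence is the smallest modulus among the singular points: 3/10.
List the singular points by increasing real part (a conjugate pair: the negative imaginary part first).


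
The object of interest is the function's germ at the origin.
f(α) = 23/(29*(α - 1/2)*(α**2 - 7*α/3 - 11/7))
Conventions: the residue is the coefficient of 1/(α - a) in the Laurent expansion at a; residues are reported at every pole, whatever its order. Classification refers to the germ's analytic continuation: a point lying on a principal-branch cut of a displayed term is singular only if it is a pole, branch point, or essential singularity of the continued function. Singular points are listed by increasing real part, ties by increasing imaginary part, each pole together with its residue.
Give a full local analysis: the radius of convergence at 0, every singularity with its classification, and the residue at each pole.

Radius of convergence at 0: 1/2.
At 7/6 - (1/42)*sqrt(5173): a pole of order 1; residue 966/6061 + (3864/4479079)*sqrt(5173).
At 1/2: a pole of order 1; residue -1932/6061.
At 7/6 + (1/42)*sqrt(5173): a pole of order 1; residue 966/6061 - (3864/4479079)*sqrt(5173).

Denominator factor (α**2 - 7*α/3 - 11/7): discriminant 739/63, real irrational roots 7/6 + (1/42)*sqrt(5173) and 7/6 - (1/42)*sqrt(5173); poles of order 1, moduli 7/6 + (1/42)*sqrt(5173) and -7/6 + (1/42)*sqrt(5173).
Denominator factor (α - 1/2): pole of order 1 at 1/2, modulus 1/2.
The radius of convergence is the smallest modulus among the singular points: 1/2.
The factor α**2 - 7*α/3 - 11/7 splits as (α - a)(α - a') with a = 7/6 - (1/42)*sqrt(5173), a' = 7/6 + (1/42)*sqrt(5173). At the order-1 pole a set g(α) = (α - a)*f(α) = [23/(29*(α - 1/2))] / (α - a').
Simple pole: residue = g(a) at a = 7/6 - (1/42)*sqrt(5173), which is 966/6061 + (3864/4479079)*sqrt(5173).
At the order-1 pole 1/2 set g(α) = (α - (1/2))*f(α) = 23/(29*(α**2 - 7*α/3 - 11/7)).
Simple pole: residue = g(a) at a = 1/2, which is -1932/6061.
The factor α**2 - 7*α/3 - 11/7 splits as (α - a)(α - a') with a = 7/6 + (1/42)*sqrt(5173), a' = 7/6 - (1/42)*sqrt(5173). At the order-1 pole a set g(α) = (α - a)*f(α) = [23/(29*(α - 1/2))] / (α - a').
Simple pole: residue = g(a) at a = 7/6 + (1/42)*sqrt(5173), which is 966/6061 - (3864/4479079)*sqrt(5173).
List the singular points by increasing real part (a conjugate pair: the negative imaginary part first).


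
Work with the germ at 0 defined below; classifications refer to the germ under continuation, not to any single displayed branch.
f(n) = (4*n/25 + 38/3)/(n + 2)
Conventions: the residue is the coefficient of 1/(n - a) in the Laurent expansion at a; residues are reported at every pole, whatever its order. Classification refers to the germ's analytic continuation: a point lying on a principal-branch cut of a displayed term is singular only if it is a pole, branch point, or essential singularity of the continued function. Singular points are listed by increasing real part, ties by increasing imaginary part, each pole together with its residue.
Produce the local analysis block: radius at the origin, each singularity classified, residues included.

Radius of convergence at 0: 2.
At -2: a pole of order 1; residue 926/75.

Denominator factor (n + 2): pole of order 1 at -2, modulus 2.
The radius of convergence is the smallest modulus among the singular points: 2.
At the order-1 pole -2 set g(n) = (n - (-2))*f(n) = 4*n/25 + 38/3.
Simple pole: residue = g(a) at a = -2, which is 926/75.


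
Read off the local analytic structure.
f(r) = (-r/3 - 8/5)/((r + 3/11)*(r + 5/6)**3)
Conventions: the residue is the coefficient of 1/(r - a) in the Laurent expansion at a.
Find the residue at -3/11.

At the order-1 pole -3/11 set g(r) = (r - (-3/11))*f(r) = (-r/3 - 8/5)/(r + 5/6)**3.
Simple pole: residue = g(a) at a = -3/11, which is -2169288/253265.

The residue is -2169288/253265.


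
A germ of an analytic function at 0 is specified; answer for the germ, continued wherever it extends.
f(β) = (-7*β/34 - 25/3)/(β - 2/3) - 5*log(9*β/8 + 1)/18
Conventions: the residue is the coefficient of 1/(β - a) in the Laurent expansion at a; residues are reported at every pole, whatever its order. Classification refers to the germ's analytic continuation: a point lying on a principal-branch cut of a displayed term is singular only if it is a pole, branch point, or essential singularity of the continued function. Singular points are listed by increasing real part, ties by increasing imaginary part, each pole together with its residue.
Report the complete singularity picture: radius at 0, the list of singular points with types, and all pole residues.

Radius of convergence at 0: 2/3.
At -8/9: a logarithmic branch point.
At 2/3: a pole of order 1; residue -144/17.

Denominator factor (β - 2/3): pole of order 1 at 2/3, modulus 2/3.
Branch term (-5/18)*log(1 - β/(-8/9)): its argument vanishes at β = -8/9, a logarithmic branch point, modulus 8/9.
The radius of convergence is the smallest modulus among the singular points: 2/3.
The branch term is analytic at 2/3 and contributes nothing to the residue; only the rational part matters.
At the order-1 pole 2/3 set g(β) = (β - (2/3))*(rational part) = -7*β/34 - 25/3.
Simple pole: residue = g(a) at a = 2/3, which is -144/17.
List the singular points by increasing real part (a conjugate pair: the negative imaginary part first).


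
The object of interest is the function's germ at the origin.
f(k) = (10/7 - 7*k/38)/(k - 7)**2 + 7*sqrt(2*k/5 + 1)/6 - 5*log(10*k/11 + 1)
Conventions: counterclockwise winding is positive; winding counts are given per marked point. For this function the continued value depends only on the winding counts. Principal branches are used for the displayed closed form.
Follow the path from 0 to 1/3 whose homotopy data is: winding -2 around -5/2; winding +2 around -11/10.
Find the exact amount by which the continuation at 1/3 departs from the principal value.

Continued minus principal equals -(20)*pi*i.

The rational part is single-valued and drops out of the difference; each branch term changes only by its own monodromy.
(7/6)*sqrt(1 - k/(-5/2)): winding -2 is even, the square root returns to the same sheet, contribution 0.
(-5)*log(1 - k/(-11/10)): each positive loop around -11/10 adds 2*pi*i to the log, so winding +2 contributes (-5)*(2)*2*pi*i = -(20)*pi*i.
Summing the contributions at k = 1/3 gives -(20)*pi*i.


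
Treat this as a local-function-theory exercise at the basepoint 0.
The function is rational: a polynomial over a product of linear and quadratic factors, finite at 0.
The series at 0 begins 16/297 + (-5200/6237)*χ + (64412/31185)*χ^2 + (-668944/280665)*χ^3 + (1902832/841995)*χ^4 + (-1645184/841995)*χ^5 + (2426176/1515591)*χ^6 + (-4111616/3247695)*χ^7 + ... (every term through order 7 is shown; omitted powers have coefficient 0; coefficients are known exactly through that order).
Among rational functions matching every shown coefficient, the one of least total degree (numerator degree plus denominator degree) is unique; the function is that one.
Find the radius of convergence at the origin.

The radius of convergence is 3/2.

No rational of total degree below 4 reproduces all 8 coefficients; solving the [2/2] Pade equations on them gives f(χ) = (11*χ**2/5 - 12*χ/7 + 4/33)/(χ + 3/2)**2, whose expansion matches every shown term.
Denominator factor (χ + 3/2)^2: pole of order 2 at -3/2, modulus 3/2.
The radius of convergence is the smallest modulus among the singular points: 3/2.


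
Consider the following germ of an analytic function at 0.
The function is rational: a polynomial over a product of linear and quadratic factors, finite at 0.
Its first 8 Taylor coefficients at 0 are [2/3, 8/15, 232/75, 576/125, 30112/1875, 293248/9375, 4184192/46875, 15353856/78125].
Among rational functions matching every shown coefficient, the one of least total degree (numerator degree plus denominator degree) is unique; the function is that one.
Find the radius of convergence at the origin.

No rational of total degree below 2 reproduces all 8 coefficients; solving the [0/2] Pade equations on them gives f(φ) = -1/(6*(φ**2 + φ/5 - 1/4)), whose expansion matches every shown term.
Denominator factor (φ**2 + φ/5 - 1/4): discriminant 26/25, real irrational roots -1/10 + (1/10)*sqrt(26) and -1/10 - (1/10)*sqrt(26); poles of order 1, moduli -1/10 + (1/10)*sqrt(26) and 1/10 + (1/10)*sqrt(26).
The radius of convergence is the smallest modulus among the singular points: -1/10 + (1/10)*sqrt(26).

The radius of convergence is -1/10 + (1/10)*sqrt(26).


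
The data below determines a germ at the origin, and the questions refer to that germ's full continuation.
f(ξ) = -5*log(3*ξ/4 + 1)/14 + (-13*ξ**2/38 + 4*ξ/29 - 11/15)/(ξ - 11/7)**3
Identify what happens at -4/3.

The term (-5/14)*log(1 - ξ/(-4/3)) has argument 1 - -4/3/(-4/3) = 0 at -4/3: a logarithmic (infinitely-sheeted) branch point; the remaining terms are analytic or single-valued there.

The point is a logarithmic branch point.


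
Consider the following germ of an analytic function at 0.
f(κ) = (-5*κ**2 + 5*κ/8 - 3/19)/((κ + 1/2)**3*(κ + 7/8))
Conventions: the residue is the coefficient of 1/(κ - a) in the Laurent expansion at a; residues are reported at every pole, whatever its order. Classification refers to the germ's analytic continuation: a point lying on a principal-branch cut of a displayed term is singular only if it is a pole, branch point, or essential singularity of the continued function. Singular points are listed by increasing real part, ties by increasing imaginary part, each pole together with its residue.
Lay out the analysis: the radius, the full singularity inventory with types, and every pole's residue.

Radius of convergence at 0: 1/2.
At -7/8: a pole of order 1; residue 44096/513.
At -1/2: a pole of order 3; residue -44096/513.

Denominator factor (κ + 7/8): pole of order 1 at -7/8, modulus 7/8.
Denominator factor (κ + 1/2)^3: pole of order 3 at -1/2, modulus 1/2.
The radius of convergence is the smallest modulus among the singular points: 1/2.
At the order-1 pole -7/8 set g(κ) = (κ - (-7/8))*f(κ) = (-5*κ**2 + 5*κ/8 - 3/19)/(κ + 1/2)**3.
Simple pole: residue = g(a) at a = -7/8, which is 44096/513.
At the order-3 pole -1/2 set g(κ) = (κ - (-1/2))^3*f(κ) = (-5*κ**2 + 5*κ/8 - 3/19)/(κ + 7/8).
Order-3 pole: residue = g''(a)/2; g''(-1/2) = -88192/513, so the residue is -44096/513.
List the singular points by increasing real part (a conjugate pair: the negative imaginary part first).


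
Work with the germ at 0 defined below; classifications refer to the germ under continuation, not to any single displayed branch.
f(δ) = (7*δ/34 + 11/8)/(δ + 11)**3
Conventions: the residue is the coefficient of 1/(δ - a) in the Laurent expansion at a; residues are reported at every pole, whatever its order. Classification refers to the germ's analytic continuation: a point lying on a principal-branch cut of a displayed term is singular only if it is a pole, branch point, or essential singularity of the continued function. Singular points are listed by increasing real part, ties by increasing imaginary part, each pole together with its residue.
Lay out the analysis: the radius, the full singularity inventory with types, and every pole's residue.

Radius of convergence at 0: 11.
At -11: a pole of order 3; residue 0.

Denominator factor (δ + 11)^3: pole of order 3 at -11, modulus 11.
The radius of convergence is the smallest modulus among the singular points: 11.
At the order-3 pole -11 set g(δ) = (δ - (-11))^3*f(δ) = 7*δ/34 + 11/8.
Order-3 pole: residue = g''(a)/2; g''(-11) = 0, so the residue is 0.


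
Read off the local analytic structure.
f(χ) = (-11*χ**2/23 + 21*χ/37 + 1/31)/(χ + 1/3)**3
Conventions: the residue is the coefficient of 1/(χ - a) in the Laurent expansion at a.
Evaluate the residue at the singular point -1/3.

The residue is -11/23.

At the order-3 pole -1/3 set g(χ) = (χ - (-1/3))^3*f(χ) = -11*χ**2/23 + 21*χ/37 + 1/31.
Order-3 pole: residue = g''(a)/2; g''(-1/3) = -22/23, so the residue is -11/23.


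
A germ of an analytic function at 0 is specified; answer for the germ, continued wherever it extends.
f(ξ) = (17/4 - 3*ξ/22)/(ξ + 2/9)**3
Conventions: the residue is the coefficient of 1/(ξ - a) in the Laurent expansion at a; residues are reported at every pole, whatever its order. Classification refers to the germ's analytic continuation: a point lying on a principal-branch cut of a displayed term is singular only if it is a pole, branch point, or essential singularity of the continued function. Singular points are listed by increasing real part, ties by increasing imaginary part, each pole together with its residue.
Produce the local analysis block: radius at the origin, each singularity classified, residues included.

Denominator factor (ξ + 2/9)^3: pole of order 3 at -2/9, modulus 2/9.
The radius of convergence is the smallest modulus among the singular points: 2/9.
At the order-3 pole -2/9 set g(ξ) = (ξ - (-2/9))^3*f(ξ) = 17/4 - 3*ξ/22.
Order-3 pole: residue = g''(a)/2; g''(-2/9) = 0, so the residue is 0.

Radius of convergence at 0: 2/9.
At -2/9: a pole of order 3; residue 0.


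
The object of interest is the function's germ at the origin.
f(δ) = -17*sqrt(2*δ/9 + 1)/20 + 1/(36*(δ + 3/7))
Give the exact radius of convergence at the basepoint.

Denominator factor (δ + 3/7): pole of order 1 at -3/7, modulus 3/7.
Branch term (-17/20)*sqrt(1 - δ/(-9/2)): its argument vanishes at δ = -9/2, a square-root branch point, modulus 9/2.
The radius of convergence is the smallest modulus among the singular points: 3/7.

The radius of convergence is 3/7.


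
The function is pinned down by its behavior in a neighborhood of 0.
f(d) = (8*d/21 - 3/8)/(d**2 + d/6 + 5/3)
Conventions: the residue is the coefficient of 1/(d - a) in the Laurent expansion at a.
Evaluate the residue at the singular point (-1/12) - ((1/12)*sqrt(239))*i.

The factor d**2 + d/6 + 5/3 splits as (d - a)(d - a') with a = (-1/12) - ((1/12)*sqrt(239))*i, a' = (-1/12) + ((1/12)*sqrt(239))*i. At the order-1 pole a set g(d) = (d - a)*f(d) = [8*d/21 - 3/8] / (d - a').
Simple pole: residue = g(a) at a = (-1/12) - ((1/12)*sqrt(239))*i, which is (4/21) - ((205/20076)*sqrt(239))*i.

The residue is (4/21) - ((205/20076)*sqrt(239))*i.


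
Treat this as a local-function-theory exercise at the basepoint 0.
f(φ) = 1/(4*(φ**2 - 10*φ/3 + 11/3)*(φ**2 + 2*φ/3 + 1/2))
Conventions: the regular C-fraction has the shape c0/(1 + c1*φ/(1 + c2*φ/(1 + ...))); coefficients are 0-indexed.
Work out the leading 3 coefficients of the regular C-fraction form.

The regular C-fraction coefficients are [3/22, 14/33, -5/2].

Taylor coefficients (expand at 0): a_0 = 3/22, a_1 = -7/121, a_2 = -959/7986.
c0 = a_0 = 3/22. Peel one level at a time: if S = 1 + c*φ/S' with S'(0) = 1, then c is the φ-coefficient of S and S' = c*φ/(S - 1).
S_1 = c0/f = 1 + (14/33)*φ + (35/33)*φ^2 + ...; c1 = 14/33.
S_2 = c1*φ/(S_1 - 1) = 1 + (-5/2)*φ + ...; c2 = -5/2.


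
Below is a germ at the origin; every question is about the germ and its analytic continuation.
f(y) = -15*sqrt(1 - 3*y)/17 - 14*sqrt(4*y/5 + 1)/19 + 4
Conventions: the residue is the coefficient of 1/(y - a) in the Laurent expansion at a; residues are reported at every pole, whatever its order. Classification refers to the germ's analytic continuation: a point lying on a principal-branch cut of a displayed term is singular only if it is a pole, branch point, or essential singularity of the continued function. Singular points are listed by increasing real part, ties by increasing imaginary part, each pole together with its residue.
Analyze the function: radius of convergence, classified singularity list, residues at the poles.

Branch term (-15/17)*sqrt(1 - y/(1/3)): its argument vanishes at y = 1/3, a square-root branch point, modulus 1/3.
Branch term (-14/19)*sqrt(1 - y/(-5/4)): its argument vanishes at y = -5/4, a square-root branch point, modulus 5/4.
The radius of convergence is the smallest modulus among the singular points: 1/3.
List the singular points by increasing real part (a conjugate pair: the negative imaginary part first).

Radius of convergence at 0: 1/3.
At -5/4: an algebraic (square-root) branch point.
At 1/3: an algebraic (square-root) branch point.


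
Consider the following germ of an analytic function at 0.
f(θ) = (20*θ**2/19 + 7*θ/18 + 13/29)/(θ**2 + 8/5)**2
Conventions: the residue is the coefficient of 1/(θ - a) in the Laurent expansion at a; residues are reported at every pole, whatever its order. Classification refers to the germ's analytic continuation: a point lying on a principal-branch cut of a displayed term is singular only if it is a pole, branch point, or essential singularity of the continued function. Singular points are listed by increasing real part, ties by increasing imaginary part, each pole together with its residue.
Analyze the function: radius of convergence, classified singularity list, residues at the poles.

Denominator factor (θ**2 + 8/5)^2: discriminant -32/5, complex-conjugate roots ((2/5)*sqrt(10))*i and -((2/5)*sqrt(10))*i; poles of order 2, moduli (2/5)*sqrt(10) and (2/5)*sqrt(10).
The radius of convergence is the smallest modulus among the singular points: (2/5)*sqrt(10).
The factor θ**2 + 8/5 splits as (θ - a)(θ - a') with a = -((2/5)*sqrt(10))*i, a' = ((2/5)*sqrt(10))*i. At the order-2 pole a set g(θ) = (θ - a)^2*f(θ) = [20*θ**2/19 + 7*θ/18 + 13/29] / (θ - a')^2.
Order-2 pole: residue = g'(a); g'(-((2/5)*sqrt(10))*i) = ((5875/70528)*sqrt(10))*i, so the residue is ((5875/70528)*sqrt(10))*i.
The factor θ**2 + 8/5 splits as (θ - a)(θ - a') with a = ((2/5)*sqrt(10))*i, a' = -((2/5)*sqrt(10))*i. At the order-2 pole a set g(θ) = (θ - a)^2*f(θ) = [20*θ**2/19 + 7*θ/18 + 13/29] / (θ - a')^2.
Order-2 pole: residue = g'(a); g'(((2/5)*sqrt(10))*i) = -((5875/70528)*sqrt(10))*i, so the residue is -((5875/70528)*sqrt(10))*i.
List the singular points by increasing real part (a conjugate pair: the negative imaginary part first).

Radius of convergence at 0: (2/5)*sqrt(10).
At -((2/5)*sqrt(10))*i: a pole of order 2; residue ((5875/70528)*sqrt(10))*i.
At ((2/5)*sqrt(10))*i: a pole of order 2; residue -((5875/70528)*sqrt(10))*i.


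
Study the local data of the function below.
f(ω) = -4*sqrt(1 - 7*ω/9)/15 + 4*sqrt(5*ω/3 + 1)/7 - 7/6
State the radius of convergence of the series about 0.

Branch term (4/7)*sqrt(1 - ω/(-3/5)): its argument vanishes at ω = -3/5, a square-root branch point, modulus 3/5.
Branch term (-4/15)*sqrt(1 - ω/(9/7)): its argument vanishes at ω = 9/7, a square-root branch point, modulus 9/7.
The radius of convergence is the smallest modulus among the singular points: 3/5.

The radius of convergence is 3/5.


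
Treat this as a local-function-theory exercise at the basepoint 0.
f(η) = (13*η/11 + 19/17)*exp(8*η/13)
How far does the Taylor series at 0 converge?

The radius of convergence is infinite.

The factor exp(8*η/13) is entire and contributes no finite singular point.
The polynomial part has no poles.
No finite singular points: the Taylor series at 0 converges everywhere.


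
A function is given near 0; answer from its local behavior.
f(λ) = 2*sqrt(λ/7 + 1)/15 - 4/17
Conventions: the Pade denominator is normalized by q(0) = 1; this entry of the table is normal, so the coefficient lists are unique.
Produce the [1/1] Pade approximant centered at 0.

The Pade approximant has numerator coefficients [-26/255, 1/170]; denominator coefficients [1, 1/28].

Taylor coefficients needed (expand at 0): a_0 = -26/255, a_1 = 1/105, a_2 = -1/2940.
Write the denominator as Q(λ) = 1 + q1*λ. Requiring Q*f - P = O(λ^3) with deg P <= 1 kills the coefficients of λ^2..λ^2 in Q*f:
  λ^2: a_2 + q1*a_1 = 0, i.e. -1/2940 + (1/105)*q1 = 0.
Solving this linear system: q1 = 1/28.
The numerator is Q*f truncated at degree 1: P0 = a_0 = -26/255; P1 = a_1 + q1*a_0 = 1/170.


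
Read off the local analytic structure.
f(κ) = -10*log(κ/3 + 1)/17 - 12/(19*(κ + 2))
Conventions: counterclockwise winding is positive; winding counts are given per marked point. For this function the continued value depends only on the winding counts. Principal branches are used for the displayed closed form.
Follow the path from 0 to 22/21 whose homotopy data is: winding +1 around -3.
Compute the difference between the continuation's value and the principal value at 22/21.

Continued minus principal equals -(20/17)*pi*i.

The rational part is single-valued and drops out of the difference; each branch term changes only by its own monodromy.
(-10/17)*log(1 - κ/(-3)): each positive loop around -3 adds 2*pi*i to the log, so winding +1 contributes (-10/17)*(1)*2*pi*i = -(20/17)*pi*i.
Summing the contributions at κ = 22/21 gives -(20/17)*pi*i.


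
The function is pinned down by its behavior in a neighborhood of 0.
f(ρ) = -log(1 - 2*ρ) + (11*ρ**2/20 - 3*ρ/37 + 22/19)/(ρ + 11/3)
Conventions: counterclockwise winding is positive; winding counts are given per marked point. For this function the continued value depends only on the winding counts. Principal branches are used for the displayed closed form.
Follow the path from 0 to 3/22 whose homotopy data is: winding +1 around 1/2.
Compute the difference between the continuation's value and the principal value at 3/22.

The rational part is single-valued and drops out of the difference; each branch term changes only by its own monodromy.
(-1)*log(1 - ρ/(1/2)): each positive loop around 1/2 adds 2*pi*i to the log, so winding +1 contributes (-1)*(1)*2*pi*i = -(2)*pi*i.
Summing the contributions at ρ = 3/22 gives -(2)*pi*i.

Continued minus principal equals -(2)*pi*i.


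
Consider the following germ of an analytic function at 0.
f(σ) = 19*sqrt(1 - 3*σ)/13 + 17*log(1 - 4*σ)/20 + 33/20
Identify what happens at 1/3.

The point is an algebraic (square-root) branch point.

The term (19/13)*sqrt(1 - σ/(1/3)) has argument 1 - 1/3/(1/3) = 0 at 1/3: a square-root (algebraic, two-sheeted) branch point; the remaining terms are analytic or single-valued there.


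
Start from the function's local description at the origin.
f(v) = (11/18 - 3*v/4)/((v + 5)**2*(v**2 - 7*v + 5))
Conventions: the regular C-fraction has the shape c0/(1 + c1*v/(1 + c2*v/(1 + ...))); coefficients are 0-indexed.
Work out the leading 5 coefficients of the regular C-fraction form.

The regular C-fraction coefficients are [11/2250, 5/22, 497/2750, -51172/62125, -253915/1156022].

Taylor coefficients (expand at 0): a_0 = 11/2250, a_1 = -1/900, a_2 = 17/37500, a_3 = -11/562500, a_4 = 53/468750.
c0 = a_0 = 11/2250. Peel one level at a time: if S = 1 + c*v/S' with S'(0) = 1, then c is the v-coefficient of S and S' = c*v/(S - 1).
S_1 = c0/f = 1 + (5/22)*v + (-497/12100)*v^2 + ...; c1 = 5/22.
S_2 = c1*v/(S_1 - 1) = 1 + (497/2750)*v + (2326/15625)*v^2 + ...; c2 = 497/2750.
S_3 = c2*v/(S_2 - 1) = 1 + (-51172/62125)*v + (-1117226/6175225)*v^2 + ...; c3 = -51172/62125.
S_4 = c3*v/(S_3 - 1) = 1 + (-253915/1156022)*v + ...; c4 = -253915/1156022.


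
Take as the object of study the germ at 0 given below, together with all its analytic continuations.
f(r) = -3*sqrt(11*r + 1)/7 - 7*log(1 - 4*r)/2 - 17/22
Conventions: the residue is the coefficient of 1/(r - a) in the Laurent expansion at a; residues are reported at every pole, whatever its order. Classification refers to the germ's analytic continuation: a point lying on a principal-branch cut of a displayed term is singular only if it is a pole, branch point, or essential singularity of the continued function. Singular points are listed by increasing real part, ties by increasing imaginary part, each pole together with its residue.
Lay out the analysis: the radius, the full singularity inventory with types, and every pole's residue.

Branch term (-3/7)*sqrt(1 - r/(-1/11)): its argument vanishes at r = -1/11, a square-root branch point, modulus 1/11.
Branch term (-7/2)*log(1 - r/(1/4)): its argument vanishes at r = 1/4, a logarithmic branch point, modulus 1/4.
The radius of convergence is the smallest modulus among the singular points: 1/11.
List the singular points by increasing real part (a conjugate pair: the negative imaginary part first).

Radius of convergence at 0: 1/11.
At -1/11: an algebraic (square-root) branch point.
At 1/4: a logarithmic branch point.


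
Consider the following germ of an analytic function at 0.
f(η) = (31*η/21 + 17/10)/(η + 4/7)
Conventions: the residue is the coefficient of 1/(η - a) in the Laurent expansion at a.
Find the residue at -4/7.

The residue is 1259/1470.

At the order-1 pole -4/7 set g(η) = (η - (-4/7))*f(η) = 31*η/21 + 17/10.
Simple pole: residue = g(a) at a = -4/7, which is 1259/1470.


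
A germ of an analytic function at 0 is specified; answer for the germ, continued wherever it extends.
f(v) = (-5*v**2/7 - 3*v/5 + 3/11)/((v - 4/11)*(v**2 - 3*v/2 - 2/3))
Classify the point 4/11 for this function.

The denominator factor v - 4/11 vanishes at 4/11 and appears to the power 1; the numerator there equals -169/4235, nonzero, and no other factor vanishes.
Hence a pole whose order is the multiplicity, 1.

The point is a pole of order 1.


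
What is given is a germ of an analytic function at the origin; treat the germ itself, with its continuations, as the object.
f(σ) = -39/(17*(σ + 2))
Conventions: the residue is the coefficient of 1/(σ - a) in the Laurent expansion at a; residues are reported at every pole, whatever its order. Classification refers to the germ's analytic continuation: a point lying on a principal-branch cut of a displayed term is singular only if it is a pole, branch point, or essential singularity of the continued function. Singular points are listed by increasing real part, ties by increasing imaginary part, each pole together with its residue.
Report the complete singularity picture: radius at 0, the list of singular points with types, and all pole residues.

Radius of convergence at 0: 2.
At -2: a pole of order 1; residue -39/17.

Denominator factor (σ + 2): pole of order 1 at -2, modulus 2.
The radius of convergence is the smallest modulus among the singular points: 2.
At the order-1 pole -2 set g(σ) = (σ - (-2))*f(σ) = -39/17.
Simple pole: residue = g(a) at a = -2, which is -39/17.


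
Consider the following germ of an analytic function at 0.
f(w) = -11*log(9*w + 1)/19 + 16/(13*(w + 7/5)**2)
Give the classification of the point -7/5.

The denominator factor w + 7/5 vanishes at -7/5 and appears to the power 2; the numerator there equals 16/13, nonzero, and no other factor vanishes.
The branch terms are analytic at this point.
Hence a pole whose order is the multiplicity, 2.

The point is a pole of order 2.


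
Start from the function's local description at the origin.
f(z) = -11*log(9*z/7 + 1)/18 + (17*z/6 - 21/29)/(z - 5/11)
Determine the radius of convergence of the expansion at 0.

The radius of convergence is 5/11.

Denominator factor (z - 5/11): pole of order 1 at 5/11, modulus 5/11.
Branch term (-11/18)*log(1 - z/(-7/9)): its argument vanishes at z = -7/9, a logarithmic branch point, modulus 7/9.
The radius of convergence is the smallest modulus among the singular points: 5/11.


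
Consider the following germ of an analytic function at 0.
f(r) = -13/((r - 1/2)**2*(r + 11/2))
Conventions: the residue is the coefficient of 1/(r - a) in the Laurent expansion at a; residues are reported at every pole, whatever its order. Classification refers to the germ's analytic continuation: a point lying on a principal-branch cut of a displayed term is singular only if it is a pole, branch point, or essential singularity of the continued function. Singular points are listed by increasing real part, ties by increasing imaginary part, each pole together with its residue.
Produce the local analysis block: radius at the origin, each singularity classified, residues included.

Radius of convergence at 0: 1/2.
At -11/2: a pole of order 1; residue -13/36.
At 1/2: a pole of order 2; residue 13/36.

Denominator factor (r + 11/2): pole of order 1 at -11/2, modulus 11/2.
Denominator factor (r - 1/2)^2: pole of order 2 at 1/2, modulus 1/2.
The radius of convergence is the smallest modulus among the singular points: 1/2.
At the order-1 pole -11/2 set g(r) = (r - (-11/2))*f(r) = -13/(r - 1/2)**2.
Simple pole: residue = g(a) at a = -11/2, which is -13/36.
At the order-2 pole 1/2 set g(r) = (r - (1/2))^2*f(r) = -13/(r + 11/2).
Order-2 pole: residue = g'(a); g'(1/2) = 13/36, so the residue is 13/36.
List the singular points by increasing real part (a conjugate pair: the negative imaginary part first).


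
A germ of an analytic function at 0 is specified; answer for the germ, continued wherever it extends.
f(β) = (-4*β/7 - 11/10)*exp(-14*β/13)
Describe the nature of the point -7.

There is no denominator, hence no pole anywhere.
The factor exp(-14*β/13) is entire.
So the germ continues analytically to -7.

The point is a regular point.


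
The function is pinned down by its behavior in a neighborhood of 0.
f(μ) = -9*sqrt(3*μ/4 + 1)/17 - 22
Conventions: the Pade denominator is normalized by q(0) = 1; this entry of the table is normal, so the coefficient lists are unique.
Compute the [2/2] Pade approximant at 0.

The Pade approximant has numerator coefficients [-383/17, -3501/272, -3771/4352]; denominator coefficients [1, 9/16, 9/256].

Taylor coefficients needed (expand at 0): a_0 = -383/17, a_1 = -27/136, a_2 = 81/2176, a_3 = -243/17408, a_4 = 3645/557056.
Write the denominator as Q(μ) = 1 + q1*μ + q2*μ^2. Requiring Q*f - P = O(μ^5) with deg P <= 2 kills the coefficients of μ^3..μ^4 in Q*f:
  μ^3: a_3 + q1*a_2 + q2*a_1 = 0, i.e. -243/17408 + (81/2176)*q1 + (-27/136)*q2 = 0.
  μ^4: a_4 + q1*a_3 + q2*a_2 = 0, i.e. 3645/557056 + (-243/17408)*q1 + (81/2176)*q2 = 0.
Solving this linear system: q1 = 9/16, q2 = 9/256.
The numerator is Q*f truncated at degree 2: P0 = a_0 = -383/17; P1 = a_1 + q1*a_0 = -3501/272; P2 = a_2 + q1*a_1 + q2*a_0 = -3771/4352.
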